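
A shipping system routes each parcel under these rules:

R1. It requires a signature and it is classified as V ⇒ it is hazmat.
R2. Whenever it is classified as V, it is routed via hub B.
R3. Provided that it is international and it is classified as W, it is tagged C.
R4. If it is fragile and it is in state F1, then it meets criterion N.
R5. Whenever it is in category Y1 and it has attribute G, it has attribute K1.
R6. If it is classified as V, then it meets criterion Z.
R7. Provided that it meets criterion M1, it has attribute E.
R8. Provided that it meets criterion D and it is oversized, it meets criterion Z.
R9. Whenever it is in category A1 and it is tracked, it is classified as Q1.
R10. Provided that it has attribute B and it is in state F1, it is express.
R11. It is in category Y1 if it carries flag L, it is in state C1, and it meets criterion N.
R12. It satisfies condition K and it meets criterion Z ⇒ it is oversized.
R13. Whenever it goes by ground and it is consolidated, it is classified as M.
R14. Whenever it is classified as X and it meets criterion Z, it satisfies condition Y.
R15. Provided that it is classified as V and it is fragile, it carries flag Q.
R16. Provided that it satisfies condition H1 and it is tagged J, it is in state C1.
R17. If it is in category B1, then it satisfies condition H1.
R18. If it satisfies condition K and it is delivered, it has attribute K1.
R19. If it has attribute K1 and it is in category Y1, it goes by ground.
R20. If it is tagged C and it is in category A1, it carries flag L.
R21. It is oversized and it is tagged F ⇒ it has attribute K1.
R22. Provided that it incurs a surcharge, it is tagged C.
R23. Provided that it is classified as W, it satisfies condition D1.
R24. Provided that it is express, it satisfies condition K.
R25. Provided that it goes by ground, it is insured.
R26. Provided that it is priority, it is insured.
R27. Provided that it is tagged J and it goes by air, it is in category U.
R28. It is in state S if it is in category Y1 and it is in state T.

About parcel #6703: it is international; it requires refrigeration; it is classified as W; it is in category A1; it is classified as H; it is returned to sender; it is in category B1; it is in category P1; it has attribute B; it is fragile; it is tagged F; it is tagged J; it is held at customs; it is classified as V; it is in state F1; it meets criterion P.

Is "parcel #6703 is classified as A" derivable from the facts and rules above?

Forward chaining from the given facts derives: is routed via hub B, is tagged C, meets criterion N, meets criterion Z, is express, carries flag Q, satisfies condition H1, carries flag L, satisfies condition D1, satisfies condition K, is oversized, is in state C1, has attribute K1, is in category Y1, goes by ground, is insured.
No rule has "it is classified as A" as its conclusion, and it is not among the given facts.

No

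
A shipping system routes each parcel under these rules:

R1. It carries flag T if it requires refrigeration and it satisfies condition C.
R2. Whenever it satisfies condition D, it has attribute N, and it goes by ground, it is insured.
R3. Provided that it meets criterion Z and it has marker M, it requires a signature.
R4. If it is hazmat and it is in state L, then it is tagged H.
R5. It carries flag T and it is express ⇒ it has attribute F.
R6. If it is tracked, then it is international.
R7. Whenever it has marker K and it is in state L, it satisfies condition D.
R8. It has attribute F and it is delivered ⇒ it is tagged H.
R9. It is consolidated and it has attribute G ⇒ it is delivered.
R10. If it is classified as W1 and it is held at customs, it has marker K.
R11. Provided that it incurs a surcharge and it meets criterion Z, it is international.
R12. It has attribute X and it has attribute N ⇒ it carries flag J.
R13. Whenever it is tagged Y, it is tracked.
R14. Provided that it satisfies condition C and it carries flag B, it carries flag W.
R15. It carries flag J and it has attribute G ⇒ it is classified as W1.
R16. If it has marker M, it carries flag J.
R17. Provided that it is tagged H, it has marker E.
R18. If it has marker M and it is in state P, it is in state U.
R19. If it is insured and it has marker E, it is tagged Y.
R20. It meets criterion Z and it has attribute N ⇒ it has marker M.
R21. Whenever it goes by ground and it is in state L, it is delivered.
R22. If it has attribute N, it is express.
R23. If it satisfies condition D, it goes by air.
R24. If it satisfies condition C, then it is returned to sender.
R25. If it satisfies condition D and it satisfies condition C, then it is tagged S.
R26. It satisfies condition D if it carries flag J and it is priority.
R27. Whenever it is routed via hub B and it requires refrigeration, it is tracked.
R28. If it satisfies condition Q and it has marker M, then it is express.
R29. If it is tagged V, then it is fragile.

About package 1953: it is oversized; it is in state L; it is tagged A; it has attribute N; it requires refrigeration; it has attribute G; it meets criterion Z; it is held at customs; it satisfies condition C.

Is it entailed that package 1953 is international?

Forward chaining from the given facts derives: carries flag T, has marker M, is express, is returned to sender, requires a signature, has attribute F, carries flag J, is classified as W1, has marker K, satisfies condition D, goes by air, is tagged S.
Rules concluding "it is international": R6 needs "it is tracked"; R11 needs "it incurs a surcharge" — none of these are established.

No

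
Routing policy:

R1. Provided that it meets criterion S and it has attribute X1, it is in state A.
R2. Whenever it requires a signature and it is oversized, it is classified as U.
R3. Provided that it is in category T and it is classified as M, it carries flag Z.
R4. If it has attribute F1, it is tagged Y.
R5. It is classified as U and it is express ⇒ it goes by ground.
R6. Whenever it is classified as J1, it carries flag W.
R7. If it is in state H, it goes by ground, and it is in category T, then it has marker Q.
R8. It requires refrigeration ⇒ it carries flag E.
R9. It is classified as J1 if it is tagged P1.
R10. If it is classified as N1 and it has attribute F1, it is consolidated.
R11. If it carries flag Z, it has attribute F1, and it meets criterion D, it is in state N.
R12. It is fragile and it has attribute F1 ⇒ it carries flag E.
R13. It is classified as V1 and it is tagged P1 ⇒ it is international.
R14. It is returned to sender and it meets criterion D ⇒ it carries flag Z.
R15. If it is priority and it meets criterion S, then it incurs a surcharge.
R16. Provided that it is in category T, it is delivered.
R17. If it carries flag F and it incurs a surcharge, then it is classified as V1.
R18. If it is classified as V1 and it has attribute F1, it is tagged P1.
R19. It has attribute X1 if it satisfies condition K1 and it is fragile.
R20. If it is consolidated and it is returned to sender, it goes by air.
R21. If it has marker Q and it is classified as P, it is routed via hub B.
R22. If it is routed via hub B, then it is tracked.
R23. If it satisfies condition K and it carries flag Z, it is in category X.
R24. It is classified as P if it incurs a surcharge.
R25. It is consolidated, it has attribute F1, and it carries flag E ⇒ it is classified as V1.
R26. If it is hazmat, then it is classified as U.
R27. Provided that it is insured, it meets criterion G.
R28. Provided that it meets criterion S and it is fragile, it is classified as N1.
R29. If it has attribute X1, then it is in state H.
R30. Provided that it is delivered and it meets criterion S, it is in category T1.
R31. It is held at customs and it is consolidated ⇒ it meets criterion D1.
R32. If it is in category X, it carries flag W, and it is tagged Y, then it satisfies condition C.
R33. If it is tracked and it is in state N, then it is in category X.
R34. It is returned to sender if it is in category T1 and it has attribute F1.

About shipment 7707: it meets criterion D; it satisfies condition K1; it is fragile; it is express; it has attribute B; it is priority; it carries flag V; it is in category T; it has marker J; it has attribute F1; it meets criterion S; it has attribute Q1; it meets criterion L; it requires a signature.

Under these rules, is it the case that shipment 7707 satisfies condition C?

Forward chaining from the given facts derives: is tagged Y, carries flag E, incurs a surcharge, is delivered, has attribute X1, is classified as P, is classified as N1, is in state H, is in category T1, is returned to sender, is in state A, is consolidated, carries flag Z, goes by air, is classified as V1, is in state N, is tagged P1, is classified as J1, is international, carries flag W.
The only rule concluding "it satisfies condition C" is R32, which needs "it is in category X"; that is never established.

No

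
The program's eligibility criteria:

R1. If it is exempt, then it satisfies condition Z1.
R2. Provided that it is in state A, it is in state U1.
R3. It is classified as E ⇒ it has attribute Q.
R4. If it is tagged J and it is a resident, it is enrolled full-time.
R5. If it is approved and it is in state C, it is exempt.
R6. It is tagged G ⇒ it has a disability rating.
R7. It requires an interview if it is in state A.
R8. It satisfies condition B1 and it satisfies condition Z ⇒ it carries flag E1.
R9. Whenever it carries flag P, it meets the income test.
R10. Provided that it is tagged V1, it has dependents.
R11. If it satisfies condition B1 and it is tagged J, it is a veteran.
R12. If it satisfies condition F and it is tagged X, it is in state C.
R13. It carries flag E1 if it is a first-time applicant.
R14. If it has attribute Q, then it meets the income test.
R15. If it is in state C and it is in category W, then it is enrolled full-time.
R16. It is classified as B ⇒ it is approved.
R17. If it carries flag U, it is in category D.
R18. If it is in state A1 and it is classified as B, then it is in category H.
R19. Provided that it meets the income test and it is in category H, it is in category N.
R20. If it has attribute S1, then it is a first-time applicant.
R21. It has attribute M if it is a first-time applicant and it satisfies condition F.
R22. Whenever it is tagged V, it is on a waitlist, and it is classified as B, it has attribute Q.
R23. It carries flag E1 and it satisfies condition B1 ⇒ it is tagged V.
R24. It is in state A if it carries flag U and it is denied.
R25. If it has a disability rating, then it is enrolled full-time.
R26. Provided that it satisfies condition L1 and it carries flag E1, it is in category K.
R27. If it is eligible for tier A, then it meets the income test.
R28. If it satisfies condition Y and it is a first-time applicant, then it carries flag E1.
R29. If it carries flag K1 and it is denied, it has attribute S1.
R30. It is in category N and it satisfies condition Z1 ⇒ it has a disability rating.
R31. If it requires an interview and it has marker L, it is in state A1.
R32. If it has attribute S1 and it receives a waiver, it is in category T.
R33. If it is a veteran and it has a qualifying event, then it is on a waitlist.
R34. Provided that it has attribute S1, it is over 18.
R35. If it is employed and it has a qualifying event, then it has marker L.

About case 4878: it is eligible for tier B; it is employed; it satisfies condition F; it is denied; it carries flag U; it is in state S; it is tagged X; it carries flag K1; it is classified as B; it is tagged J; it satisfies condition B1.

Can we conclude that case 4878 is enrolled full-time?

Forward chaining from the given facts derives: is a veteran, is in state C, is approved, is in category D, is in state A, has attribute S1, is over 18, is in state U1, is exempt, requires an interview, is a first-time applicant, has attribute M, satisfies condition Z1, carries flag E1, is tagged V.
Rules concluding "it is enrolled full-time": R4 needs "it is a resident"; R15 needs "it is in category W"; R25 needs "it has a disability rating" — none of these are established.

No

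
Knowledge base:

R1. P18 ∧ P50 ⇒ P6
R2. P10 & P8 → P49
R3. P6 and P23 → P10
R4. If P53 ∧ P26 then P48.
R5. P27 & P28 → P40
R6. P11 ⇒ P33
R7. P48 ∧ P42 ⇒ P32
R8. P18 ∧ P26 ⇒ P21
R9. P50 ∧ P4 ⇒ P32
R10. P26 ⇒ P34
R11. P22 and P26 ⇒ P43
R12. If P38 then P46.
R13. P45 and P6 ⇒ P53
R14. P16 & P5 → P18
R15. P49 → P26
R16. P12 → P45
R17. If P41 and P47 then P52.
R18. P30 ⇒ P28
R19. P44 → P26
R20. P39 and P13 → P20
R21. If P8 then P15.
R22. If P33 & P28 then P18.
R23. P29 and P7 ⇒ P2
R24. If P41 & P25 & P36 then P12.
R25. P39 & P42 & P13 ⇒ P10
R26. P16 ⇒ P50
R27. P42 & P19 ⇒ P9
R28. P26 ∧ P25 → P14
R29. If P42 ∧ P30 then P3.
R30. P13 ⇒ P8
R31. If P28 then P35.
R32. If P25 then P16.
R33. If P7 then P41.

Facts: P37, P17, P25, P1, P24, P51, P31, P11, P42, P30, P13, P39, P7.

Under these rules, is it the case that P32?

No

Forward chaining from the given facts derives: P33, P28, P20, P18, P10, P3, P8, P35, P16, P41, P49, P26, P15, P50, P14, P6, P21, P34.
Rules concluding P32: R7 needs P48; R9 needs P4 — none of these are established.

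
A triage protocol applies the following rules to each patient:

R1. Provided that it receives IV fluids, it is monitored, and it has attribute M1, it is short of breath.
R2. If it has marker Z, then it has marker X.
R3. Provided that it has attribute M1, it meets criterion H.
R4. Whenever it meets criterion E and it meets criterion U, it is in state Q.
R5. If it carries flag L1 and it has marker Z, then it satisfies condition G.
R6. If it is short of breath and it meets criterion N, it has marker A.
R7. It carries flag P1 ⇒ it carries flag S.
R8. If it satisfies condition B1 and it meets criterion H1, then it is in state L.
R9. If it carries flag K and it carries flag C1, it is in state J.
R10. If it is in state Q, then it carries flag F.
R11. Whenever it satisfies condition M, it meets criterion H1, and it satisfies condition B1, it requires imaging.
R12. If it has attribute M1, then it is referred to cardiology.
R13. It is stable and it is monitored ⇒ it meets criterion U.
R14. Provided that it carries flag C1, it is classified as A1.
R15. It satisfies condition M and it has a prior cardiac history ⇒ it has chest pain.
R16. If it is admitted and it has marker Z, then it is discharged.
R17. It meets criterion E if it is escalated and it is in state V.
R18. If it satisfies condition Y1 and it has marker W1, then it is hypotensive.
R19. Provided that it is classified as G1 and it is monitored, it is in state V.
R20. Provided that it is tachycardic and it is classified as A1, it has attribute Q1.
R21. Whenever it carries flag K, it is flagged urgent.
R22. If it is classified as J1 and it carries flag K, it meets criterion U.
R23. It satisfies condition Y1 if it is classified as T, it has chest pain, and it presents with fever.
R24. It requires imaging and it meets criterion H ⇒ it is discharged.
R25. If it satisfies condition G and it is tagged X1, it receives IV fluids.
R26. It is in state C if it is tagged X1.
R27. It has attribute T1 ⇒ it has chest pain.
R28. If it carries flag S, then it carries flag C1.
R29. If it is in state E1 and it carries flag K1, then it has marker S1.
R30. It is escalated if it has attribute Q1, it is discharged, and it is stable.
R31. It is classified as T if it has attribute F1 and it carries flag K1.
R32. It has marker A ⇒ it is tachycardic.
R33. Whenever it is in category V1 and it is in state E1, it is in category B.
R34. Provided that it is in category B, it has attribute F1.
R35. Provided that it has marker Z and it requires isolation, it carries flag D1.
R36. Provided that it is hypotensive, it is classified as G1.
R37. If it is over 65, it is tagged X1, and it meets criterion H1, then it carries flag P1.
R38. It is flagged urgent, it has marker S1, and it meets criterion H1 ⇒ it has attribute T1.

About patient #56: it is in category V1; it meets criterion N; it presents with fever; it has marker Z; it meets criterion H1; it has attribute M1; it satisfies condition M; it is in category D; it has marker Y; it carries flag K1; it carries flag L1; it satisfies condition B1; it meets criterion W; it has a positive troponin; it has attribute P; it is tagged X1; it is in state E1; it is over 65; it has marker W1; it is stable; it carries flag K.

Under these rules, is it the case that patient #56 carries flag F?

Forward chaining from the given facts derives: has marker X, meets criterion H, satisfies condition G, is in state L, requires imaging, is referred to cardiology, is flagged urgent, is discharged, receives IV fluids, is in state C, has marker S1, is in category B, has attribute F1, carries flag P1, has attribute T1, carries flag S, has chest pain, carries flag C1, is classified as T, is in state J, is classified as A1, satisfies condition Y1, is hypotensive, is classified as G1.
The only rule concluding "it carries flag F" is R10, which needs "it is in state Q"; that is never established.

No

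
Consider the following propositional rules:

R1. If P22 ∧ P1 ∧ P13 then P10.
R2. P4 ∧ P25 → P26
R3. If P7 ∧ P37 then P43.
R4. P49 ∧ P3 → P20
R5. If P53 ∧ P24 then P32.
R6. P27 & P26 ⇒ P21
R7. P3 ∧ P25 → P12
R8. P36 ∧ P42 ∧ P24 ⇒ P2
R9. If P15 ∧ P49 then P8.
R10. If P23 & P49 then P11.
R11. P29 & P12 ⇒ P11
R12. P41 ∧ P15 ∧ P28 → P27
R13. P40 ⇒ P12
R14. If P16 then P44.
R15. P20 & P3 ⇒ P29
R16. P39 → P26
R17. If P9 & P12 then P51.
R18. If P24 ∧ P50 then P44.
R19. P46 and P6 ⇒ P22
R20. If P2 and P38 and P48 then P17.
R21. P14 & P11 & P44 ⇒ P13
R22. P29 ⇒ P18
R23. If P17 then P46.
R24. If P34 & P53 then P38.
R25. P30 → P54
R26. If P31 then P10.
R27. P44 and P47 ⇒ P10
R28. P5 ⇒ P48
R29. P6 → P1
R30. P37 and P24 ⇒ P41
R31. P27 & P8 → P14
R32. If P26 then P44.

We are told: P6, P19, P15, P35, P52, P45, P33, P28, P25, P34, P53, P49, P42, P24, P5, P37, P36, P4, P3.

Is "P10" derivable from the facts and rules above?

P26  (by R2: P4, P25)
P20  (by R4: P49, P3)
P12  (by R7: P3, P25)
P2  (by R8: P36, P42, P24)
P8  (by R9: P15, P49)
P29  (by R15: P20, P3)
P38  (by R24: P34, P53)
P48  (by R28: P5)
P1  (by R29: P6)
P41  (by R30: P37, P24)
P44  (by R32: P26)
P11  (by R11: P29, P12)
P27  (by R12: P41, P15, P28)
P17  (by R20: P2, P38, P48)
P46  (by R23: P17)
P14  (by R31: P27, P8)
P22  (by R19: P46, P6)
P13  (by R21: P14, P11, P44)
P10  (by R1: P22, P1, P13)

Yes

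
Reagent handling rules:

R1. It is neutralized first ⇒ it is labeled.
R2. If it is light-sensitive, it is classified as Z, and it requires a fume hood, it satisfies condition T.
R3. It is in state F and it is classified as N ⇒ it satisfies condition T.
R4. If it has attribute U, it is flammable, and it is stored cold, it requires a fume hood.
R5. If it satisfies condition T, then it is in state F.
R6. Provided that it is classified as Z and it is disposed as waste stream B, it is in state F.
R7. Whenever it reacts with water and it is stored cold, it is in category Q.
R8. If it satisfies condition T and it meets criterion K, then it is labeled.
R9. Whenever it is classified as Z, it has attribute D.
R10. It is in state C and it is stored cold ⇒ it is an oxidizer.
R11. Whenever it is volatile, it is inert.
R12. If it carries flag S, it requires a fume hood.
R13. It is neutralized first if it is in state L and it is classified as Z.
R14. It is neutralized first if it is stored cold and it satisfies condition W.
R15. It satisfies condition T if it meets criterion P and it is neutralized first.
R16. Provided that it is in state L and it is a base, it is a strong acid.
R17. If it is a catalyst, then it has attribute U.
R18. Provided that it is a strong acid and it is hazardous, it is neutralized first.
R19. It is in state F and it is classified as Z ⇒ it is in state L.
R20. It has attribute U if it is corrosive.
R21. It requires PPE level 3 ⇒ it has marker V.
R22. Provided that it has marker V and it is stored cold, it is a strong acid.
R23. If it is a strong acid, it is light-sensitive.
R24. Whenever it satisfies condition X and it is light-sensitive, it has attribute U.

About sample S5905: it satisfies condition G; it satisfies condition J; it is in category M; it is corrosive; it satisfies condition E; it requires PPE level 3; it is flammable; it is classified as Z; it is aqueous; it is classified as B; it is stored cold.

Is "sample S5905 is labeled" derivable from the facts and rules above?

By R20 (it is corrosive): it has attribute U.
By R21 (it requires PPE level 3): it has marker V.
By R22 (it has marker V, it is stored cold): it is a strong acid.
By R23 (it is a strong acid): it is light-sensitive.
By R4 (it has attribute U, it is flammable, it is stored cold): it requires a fume hood.
By R2 (it is light-sensitive, it is classified as Z, it requires a fume hood): it satisfies condition T.
By R5 (it satisfies condition T): it is in state F.
By R19 (it is in state F, it is classified as Z): it is in state L.
By R13 (it is in state L, it is classified as Z): it is neutralized first.
By R1 (it is neutralized first): it is labeled.

Yes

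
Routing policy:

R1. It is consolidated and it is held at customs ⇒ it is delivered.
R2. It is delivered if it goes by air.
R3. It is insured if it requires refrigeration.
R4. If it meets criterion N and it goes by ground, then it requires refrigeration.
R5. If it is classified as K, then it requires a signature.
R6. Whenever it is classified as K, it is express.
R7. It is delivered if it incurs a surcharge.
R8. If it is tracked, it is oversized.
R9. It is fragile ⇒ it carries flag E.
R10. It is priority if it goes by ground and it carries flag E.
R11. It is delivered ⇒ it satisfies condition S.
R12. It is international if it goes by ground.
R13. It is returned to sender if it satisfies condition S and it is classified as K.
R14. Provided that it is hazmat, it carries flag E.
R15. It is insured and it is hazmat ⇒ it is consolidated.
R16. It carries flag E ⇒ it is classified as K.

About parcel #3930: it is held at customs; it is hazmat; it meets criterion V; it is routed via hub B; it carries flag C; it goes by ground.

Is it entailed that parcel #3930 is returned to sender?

Forward chaining from the given facts derives: is international, carries flag E, is classified as K, requires a signature, is express, is priority.
The only rule concluding "it is returned to sender" is R13, which needs "it satisfies condition S"; that is never established.

No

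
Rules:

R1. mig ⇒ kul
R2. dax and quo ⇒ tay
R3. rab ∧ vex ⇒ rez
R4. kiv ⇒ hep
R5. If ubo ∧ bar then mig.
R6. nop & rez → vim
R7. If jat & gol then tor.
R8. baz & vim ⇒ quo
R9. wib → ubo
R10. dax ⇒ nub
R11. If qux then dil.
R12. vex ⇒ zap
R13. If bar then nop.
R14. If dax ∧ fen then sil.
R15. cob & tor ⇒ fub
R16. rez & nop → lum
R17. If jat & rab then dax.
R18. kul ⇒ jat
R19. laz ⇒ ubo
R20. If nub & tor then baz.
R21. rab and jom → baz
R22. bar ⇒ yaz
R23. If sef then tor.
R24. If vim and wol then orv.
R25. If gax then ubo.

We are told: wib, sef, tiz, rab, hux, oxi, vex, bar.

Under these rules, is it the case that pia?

Forward chaining from the given facts derives: rez, ubo, zap, nop, lum, yaz, tor, mig, vim, kul, jat, dax, nub, baz, quo, tay.
No rule has pia as its conclusion, and it is not among the given facts.

No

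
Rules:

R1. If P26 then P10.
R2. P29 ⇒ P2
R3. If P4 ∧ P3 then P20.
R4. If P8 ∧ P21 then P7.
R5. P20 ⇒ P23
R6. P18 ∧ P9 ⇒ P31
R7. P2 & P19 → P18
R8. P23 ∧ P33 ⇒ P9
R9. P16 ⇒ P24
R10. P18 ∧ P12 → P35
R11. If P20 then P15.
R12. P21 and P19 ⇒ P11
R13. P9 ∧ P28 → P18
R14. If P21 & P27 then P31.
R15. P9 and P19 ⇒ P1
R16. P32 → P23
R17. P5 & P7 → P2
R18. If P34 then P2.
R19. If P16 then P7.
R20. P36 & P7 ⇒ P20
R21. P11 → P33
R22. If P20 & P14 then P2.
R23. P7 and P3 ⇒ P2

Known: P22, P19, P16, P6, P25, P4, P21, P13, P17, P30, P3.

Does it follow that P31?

P20  (by R3: P4, P3)
P23  (by R5: P20)
P11  (by R12: P21, P19)
P7  (by R19: P16)
P33  (by R21: P11)
P2  (by R23: P7, P3)
P18  (by R7: P2, P19)
P9  (by R8: P23, P33)
P31  (by R6: P18, P9)

Yes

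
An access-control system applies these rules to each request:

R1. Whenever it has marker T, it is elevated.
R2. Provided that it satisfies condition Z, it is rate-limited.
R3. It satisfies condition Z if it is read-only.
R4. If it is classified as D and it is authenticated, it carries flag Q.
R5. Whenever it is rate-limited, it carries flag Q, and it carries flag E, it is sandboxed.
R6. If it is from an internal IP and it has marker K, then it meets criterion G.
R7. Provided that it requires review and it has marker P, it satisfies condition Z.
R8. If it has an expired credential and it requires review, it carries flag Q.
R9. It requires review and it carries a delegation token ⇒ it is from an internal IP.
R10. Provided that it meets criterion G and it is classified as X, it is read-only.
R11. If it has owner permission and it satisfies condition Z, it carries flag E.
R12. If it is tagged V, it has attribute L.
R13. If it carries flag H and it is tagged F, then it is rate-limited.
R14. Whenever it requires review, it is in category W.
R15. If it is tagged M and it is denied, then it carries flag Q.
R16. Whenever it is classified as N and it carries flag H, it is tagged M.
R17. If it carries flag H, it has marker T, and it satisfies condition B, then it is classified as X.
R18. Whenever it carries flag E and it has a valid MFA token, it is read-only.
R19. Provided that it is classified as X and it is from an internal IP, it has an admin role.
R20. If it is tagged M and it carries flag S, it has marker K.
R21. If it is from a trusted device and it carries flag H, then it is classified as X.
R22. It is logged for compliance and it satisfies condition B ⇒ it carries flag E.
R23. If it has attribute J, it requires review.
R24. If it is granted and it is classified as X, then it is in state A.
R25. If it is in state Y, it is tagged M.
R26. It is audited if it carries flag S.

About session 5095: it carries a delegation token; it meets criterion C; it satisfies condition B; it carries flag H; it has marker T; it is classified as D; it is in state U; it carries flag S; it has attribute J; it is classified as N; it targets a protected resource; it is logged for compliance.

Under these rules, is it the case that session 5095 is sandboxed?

Forward chaining from the given facts derives: is elevated, is tagged M, is classified as X, has marker K, carries flag E, requires review, is audited, is from an internal IP, is in category W, has an admin role, meets criterion G, is read-only, satisfies condition Z, is rate-limited.
The only rule concluding "it is sandboxed" is R5, which needs "it carries flag Q"; that is never established.

No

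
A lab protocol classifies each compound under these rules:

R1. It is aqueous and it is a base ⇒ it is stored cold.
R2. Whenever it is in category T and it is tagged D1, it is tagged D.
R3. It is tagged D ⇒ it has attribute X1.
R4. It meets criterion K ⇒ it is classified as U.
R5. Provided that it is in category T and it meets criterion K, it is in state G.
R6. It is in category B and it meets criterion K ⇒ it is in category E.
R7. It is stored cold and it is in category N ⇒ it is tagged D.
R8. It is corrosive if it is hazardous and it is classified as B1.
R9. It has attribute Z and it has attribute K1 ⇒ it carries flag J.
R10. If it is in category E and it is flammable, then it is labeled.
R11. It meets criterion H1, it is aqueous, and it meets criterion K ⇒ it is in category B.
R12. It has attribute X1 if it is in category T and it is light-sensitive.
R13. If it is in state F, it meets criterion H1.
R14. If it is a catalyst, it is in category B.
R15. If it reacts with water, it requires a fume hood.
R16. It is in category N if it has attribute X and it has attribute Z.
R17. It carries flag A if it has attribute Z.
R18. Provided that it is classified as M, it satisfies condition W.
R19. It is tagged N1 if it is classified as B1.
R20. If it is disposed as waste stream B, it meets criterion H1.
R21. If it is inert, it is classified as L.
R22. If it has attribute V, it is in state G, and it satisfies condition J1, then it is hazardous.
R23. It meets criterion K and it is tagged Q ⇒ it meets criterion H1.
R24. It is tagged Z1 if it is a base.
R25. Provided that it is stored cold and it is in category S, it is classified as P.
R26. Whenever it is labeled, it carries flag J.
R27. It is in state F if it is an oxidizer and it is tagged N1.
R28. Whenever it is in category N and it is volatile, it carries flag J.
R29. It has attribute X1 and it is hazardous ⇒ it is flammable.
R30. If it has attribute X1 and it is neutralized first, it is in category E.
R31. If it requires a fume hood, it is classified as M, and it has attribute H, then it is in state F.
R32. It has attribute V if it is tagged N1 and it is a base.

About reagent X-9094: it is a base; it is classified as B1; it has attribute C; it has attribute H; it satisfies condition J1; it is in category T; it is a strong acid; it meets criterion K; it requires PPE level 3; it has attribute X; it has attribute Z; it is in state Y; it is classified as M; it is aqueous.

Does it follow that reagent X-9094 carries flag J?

No

Forward chaining from the given facts derives: is stored cold, is classified as U, is in state G, is in category N, carries flag A, satisfies condition W, is tagged N1, is tagged Z1, has attribute V, is tagged D, is hazardous, has attribute X1, is corrosive, is flammable.
Rules concluding "it carries flag J": R9 needs "it has attribute K1"; R26 needs "it is labeled"; R28 needs "it is volatile" — none of these are established.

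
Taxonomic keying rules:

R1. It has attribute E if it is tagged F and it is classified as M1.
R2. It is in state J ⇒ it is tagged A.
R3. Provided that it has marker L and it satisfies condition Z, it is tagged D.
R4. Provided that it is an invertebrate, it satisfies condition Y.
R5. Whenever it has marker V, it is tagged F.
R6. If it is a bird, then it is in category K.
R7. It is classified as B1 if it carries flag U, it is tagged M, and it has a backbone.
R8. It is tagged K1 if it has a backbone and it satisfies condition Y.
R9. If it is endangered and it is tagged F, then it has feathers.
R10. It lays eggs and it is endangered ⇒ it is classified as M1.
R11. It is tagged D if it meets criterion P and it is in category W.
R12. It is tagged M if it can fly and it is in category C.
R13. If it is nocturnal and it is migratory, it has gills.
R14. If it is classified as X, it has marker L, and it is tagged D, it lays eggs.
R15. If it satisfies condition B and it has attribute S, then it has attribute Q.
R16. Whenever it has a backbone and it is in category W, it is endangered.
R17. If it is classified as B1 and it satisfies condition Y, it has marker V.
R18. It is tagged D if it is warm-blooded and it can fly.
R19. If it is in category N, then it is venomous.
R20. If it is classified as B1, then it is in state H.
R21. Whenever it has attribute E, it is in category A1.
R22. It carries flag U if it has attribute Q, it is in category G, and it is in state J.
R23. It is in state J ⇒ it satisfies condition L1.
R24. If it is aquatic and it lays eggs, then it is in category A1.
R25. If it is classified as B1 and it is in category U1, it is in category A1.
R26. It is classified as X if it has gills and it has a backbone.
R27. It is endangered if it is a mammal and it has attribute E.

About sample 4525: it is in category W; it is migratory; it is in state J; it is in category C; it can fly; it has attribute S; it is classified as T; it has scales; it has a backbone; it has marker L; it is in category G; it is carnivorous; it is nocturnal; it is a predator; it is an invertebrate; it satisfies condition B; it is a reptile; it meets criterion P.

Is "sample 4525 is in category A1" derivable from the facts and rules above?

By R4 (it is an invertebrate): it satisfies condition Y.
By R11 (it meets criterion P, it is in category W): it is tagged D.
By R12 (it can fly, it is in category C): it is tagged M.
By R13 (it is nocturnal, it is migratory): it has gills.
By R15 (it satisfies condition B, it has attribute S): it has attribute Q.
By R16 (it has a backbone, it is in category W): it is endangered.
By R22 (it has attribute Q, it is in category G, it is in state J): it carries flag U.
By R26 (it has gills, it has a backbone): it is classified as X.
By R7 (it carries flag U, it is tagged M, it has a backbone): it is classified as B1.
By R14 (it is classified as X, it has marker L, it is tagged D): it lays eggs.
By R17 (it is classified as B1, it satisfies condition Y): it has marker V.
By R5 (it has marker V): it is tagged F.
By R10 (it lays eggs, it is endangered): it is classified as M1.
By R1 (it is tagged F, it is classified as M1): it has attribute E.
By R21 (it has attribute E): it is in category A1.

Yes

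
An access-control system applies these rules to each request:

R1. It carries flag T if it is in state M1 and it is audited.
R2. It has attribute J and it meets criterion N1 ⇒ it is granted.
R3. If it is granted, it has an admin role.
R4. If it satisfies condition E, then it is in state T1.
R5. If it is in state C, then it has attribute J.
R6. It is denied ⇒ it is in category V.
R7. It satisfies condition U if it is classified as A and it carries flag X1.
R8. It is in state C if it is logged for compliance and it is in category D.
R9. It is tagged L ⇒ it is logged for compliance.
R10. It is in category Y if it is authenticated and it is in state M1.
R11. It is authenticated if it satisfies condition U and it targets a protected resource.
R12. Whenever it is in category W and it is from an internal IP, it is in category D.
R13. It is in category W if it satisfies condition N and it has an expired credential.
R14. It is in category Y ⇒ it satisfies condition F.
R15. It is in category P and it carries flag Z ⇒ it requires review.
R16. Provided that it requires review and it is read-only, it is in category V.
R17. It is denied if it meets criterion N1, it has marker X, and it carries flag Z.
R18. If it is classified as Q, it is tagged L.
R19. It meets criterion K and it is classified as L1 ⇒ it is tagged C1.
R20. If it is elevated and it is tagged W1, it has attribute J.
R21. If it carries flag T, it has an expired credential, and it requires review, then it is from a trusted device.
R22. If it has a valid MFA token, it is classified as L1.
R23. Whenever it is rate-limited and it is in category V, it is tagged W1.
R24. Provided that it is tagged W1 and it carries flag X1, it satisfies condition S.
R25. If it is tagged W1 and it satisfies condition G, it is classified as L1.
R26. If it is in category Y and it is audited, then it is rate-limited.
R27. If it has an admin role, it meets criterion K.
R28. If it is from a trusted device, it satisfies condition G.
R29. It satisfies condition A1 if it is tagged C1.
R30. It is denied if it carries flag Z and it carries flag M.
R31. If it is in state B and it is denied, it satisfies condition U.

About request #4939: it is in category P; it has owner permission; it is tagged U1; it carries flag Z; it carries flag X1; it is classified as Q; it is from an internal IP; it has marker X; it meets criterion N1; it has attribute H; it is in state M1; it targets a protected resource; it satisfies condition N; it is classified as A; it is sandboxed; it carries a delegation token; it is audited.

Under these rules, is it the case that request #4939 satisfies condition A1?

No

Forward chaining from the given facts derives: carries flag T, satisfies condition U, is authenticated, requires review, is denied, is tagged L, is in category V, is logged for compliance, is in category Y, satisfies condition F, is rate-limited, is tagged W1, satisfies condition S.
The only rule concluding "it satisfies condition A1" is R29, which needs "it is tagged C1"; that is never established.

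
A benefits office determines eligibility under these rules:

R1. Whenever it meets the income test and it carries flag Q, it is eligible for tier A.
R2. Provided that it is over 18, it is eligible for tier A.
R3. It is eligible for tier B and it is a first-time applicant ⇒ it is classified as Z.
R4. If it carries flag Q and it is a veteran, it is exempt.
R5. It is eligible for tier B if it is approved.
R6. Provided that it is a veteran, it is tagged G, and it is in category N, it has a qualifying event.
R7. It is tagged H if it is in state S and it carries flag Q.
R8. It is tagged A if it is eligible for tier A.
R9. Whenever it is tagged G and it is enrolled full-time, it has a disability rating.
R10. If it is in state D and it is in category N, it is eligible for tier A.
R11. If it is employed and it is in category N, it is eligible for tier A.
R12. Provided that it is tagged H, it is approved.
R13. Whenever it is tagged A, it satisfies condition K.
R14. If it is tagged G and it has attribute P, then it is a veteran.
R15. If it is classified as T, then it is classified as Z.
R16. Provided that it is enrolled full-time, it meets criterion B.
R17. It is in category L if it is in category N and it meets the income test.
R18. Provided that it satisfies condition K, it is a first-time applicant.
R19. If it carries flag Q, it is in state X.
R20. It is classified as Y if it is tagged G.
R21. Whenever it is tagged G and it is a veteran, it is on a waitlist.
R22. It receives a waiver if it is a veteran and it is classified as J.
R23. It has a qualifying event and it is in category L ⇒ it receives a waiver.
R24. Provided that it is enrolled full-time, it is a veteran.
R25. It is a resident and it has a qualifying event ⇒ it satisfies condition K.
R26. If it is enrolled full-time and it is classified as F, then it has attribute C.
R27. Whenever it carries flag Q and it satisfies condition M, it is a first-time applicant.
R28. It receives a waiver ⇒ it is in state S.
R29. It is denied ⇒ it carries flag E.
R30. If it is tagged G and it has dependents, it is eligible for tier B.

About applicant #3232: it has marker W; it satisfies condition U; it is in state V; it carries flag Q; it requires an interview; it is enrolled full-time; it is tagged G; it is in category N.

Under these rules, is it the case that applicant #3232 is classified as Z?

No

Forward chaining from the given facts derives: has a disability rating, meets criterion B, is in state X, is classified as Y, is a veteran, is exempt, has a qualifying event, is on a waitlist.
Rules concluding "it is classified as Z": R3 needs "it is eligible for tier B"; R15 needs "it is classified as T" — none of these are established.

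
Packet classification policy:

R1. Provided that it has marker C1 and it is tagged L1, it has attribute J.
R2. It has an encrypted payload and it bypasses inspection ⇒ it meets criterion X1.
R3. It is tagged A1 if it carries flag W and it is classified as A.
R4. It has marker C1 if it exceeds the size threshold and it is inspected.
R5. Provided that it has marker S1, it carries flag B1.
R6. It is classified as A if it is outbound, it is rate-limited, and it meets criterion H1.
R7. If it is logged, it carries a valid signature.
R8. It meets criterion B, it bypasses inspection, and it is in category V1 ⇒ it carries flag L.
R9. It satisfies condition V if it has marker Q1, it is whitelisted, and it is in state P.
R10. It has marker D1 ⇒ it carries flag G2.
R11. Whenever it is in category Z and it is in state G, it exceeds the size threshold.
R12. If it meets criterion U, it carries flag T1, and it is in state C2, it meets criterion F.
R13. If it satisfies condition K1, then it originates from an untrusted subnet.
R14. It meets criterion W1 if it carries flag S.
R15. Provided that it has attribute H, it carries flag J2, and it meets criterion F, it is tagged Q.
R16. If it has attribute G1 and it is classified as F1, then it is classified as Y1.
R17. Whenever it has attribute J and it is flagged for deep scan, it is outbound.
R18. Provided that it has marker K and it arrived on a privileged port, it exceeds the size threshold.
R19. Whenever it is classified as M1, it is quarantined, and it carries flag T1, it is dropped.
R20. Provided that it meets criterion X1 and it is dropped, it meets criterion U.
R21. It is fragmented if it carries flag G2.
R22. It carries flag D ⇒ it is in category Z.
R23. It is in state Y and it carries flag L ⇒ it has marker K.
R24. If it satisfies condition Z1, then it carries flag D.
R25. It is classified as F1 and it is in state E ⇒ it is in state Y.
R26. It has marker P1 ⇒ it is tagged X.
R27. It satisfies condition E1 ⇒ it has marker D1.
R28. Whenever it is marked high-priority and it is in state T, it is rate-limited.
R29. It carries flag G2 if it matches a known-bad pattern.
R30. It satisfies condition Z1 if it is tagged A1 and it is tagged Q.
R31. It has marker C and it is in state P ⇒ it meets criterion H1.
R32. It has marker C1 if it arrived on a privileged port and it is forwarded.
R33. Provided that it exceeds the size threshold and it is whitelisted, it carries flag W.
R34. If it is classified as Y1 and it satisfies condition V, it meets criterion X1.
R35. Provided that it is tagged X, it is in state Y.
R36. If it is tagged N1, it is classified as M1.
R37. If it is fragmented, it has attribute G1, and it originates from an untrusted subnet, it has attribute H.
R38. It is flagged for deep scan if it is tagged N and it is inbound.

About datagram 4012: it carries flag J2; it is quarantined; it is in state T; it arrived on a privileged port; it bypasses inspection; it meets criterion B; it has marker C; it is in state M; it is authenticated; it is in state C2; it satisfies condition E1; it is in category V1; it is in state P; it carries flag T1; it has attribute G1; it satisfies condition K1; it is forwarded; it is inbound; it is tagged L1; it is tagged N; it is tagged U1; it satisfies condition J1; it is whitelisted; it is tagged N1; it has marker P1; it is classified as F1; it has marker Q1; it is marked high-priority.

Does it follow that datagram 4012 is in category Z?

By R8 (it meets criterion B, it bypasses inspection, it is in category V1): it carries flag L.
By R9 (it has marker Q1, it is whitelisted, it is in state P): it satisfies condition V.
By R13 (it satisfies condition K1): it originates from an untrusted subnet.
By R16 (it has attribute G1, it is classified as F1): it is classified as Y1.
By R26 (it has marker P1): it is tagged X.
By R27 (it satisfies condition E1): it has marker D1.
By R28 (it is marked high-priority, it is in state T): it is rate-limited.
By R31 (it has marker C, it is in state P): it meets criterion H1.
By R32 (it arrived on a privileged port, it is forwarded): it has marker C1.
By R34 (it is classified as Y1, it satisfies condition V): it meets criterion X1.
By R35 (it is tagged X): it is in state Y.
By R36 (it is tagged N1): it is classified as M1.
By R38 (it is tagged N, it is inbound): it is flagged for deep scan.
By R1 (it has marker C1, it is tagged L1): it has attribute J.
By R10 (it has marker D1): it carries flag G2.
By R17 (it has attribute J, it is flagged for deep scan): it is outbound.
By R19 (it is classified as M1, it is quarantined, it carries flag T1): it is dropped.
By R20 (it meets criterion X1, it is dropped): it meets criterion U.
By R21 (it carries flag G2): it is fragmented.
By R23 (it is in state Y, it carries flag L): it has marker K.
By R37 (it is fragmented, it has attribute G1, it originates from an untrusted subnet): it has attribute H.
By R6 (it is outbound, it is rate-limited, it meets criterion H1): it is classified as A.
By R12 (it meets criterion U, it carries flag T1, it is in state C2): it meets criterion F.
By R15 (it has attribute H, it carries flag J2, it meets criterion F): it is tagged Q.
By R18 (it has marker K, it arrived on a privileged port): it exceeds the size threshold.
By R33 (it exceeds the size threshold, it is whitelisted): it carries flag W.
By R3 (it carries flag W, it is classified as A): it is tagged A1.
By R30 (it is tagged A1, it is tagged Q): it satisfies condition Z1.
By R24 (it satisfies condition Z1): it carries flag D.
By R22 (it carries flag D): it is in category Z.

Yes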